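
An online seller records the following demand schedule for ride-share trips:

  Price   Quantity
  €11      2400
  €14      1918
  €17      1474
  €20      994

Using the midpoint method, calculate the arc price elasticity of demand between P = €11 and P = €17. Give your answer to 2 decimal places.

At P = 11, Q = 2400; at P = 17, Q = 1474.
ΔQ = -926, ΔP = 6. Midpoints: P̄ = 14.00, Q̄ = 1937.0.
ε = (ΔQ/ΔP)(P̄/Q̄) = (-926/6)(14.00/1937.0).

-1.12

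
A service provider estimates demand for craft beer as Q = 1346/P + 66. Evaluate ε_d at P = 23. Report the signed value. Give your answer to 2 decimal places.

-0.47

At P = 23, Q = 124.522.
dQ/dP = −1346/P² = -2.544.
ε = (dQ/dP)(P/Q) = (-2.544)(23/124.522).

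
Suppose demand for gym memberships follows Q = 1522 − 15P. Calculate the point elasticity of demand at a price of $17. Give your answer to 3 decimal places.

At P = 17, Q = 1267.
dQ/dP = −15.
ε = (dQ/dP)(P/Q) = (-15)(17/1267).

-0.201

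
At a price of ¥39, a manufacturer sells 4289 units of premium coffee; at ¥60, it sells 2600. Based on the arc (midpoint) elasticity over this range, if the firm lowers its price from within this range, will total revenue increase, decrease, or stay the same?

Arc ε = (-1689/21)(49.50/3444.5) ≈ -1.156.
|ε| = 1.16 > 1, so demand is elastic. A price cut therefore raises total revenue.

increase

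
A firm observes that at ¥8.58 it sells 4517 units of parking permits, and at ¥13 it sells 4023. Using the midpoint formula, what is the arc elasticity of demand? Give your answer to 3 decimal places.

-0.282

ΔQ = 4023 − 4517 = -494; ΔP = 13 − 8.58 = 4.42.
Midpoints: P̄ = 10.79, Q̄ = 4270.0.
ε = (ΔQ/ΔP)(P̄/Q̄) = (-494/4.42)(10.79/4270.0).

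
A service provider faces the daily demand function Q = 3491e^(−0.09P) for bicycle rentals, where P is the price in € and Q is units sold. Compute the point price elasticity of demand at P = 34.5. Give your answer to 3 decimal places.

-3.105

At P = 34.5, Q = 156.482.
dQ/dP = −0.09·3491e^(−0.09P) = −0.09Q = -14.083.
ε = (dQ/dP)(P/Q) = (-14.083)(34.5/156.482).
|ε| > 1, so demand is elastic at this price.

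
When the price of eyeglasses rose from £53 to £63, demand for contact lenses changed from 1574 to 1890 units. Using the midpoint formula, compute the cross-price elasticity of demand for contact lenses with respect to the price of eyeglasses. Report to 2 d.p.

ΔQ_x = 1890 − 1574 = 316; ΔP_y = 63 − 53 = 10.
Midpoints: P̄_y = 58.00, Q̄_x = 1732.0.
ε_xy = (ΔQ_x/ΔP_y)(P̄_y/Q̄_x) = (316/10)(58.00/1732.0).

1.06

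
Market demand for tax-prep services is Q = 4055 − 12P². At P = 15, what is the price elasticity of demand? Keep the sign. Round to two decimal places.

At P = 15, Q = 1355.
dQ/dP = −24P = -360.
ε = (dQ/dP)(P/Q) = (-360)(15/1355).
|ε| > 1, so demand is elastic at this price.

-3.99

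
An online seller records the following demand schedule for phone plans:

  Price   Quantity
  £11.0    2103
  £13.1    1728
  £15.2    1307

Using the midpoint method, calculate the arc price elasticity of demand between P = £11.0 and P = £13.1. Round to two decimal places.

At P = 11.0, Q = 2103; at P = 13.1, Q = 1728.
ΔQ = -375, ΔP = 2.1. Midpoints: P̄ = 12.05, Q̄ = 1915.5.
ε = (ΔQ/ΔP)(P̄/Q̄) = (-375/2.1)(12.05/1915.5).

-1.12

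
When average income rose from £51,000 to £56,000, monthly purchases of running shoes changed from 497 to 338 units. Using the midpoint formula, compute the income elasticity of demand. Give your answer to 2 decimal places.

-4.07

ΔQ = -159, ΔI = 5000. Midpoints: Ī = 53,500, Q̄ = 417.5.
ε_I = (ΔQ/ΔI)(Ī/Q̄) = (-159/5000)(53500/417.5).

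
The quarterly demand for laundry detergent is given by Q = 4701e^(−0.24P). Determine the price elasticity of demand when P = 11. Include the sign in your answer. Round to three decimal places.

-2.640

At P = 11, Q = 335.469.
dQ/dP = −0.24·4701e^(−0.24P) = −0.24Q = -80.513.
ε = (dQ/dP)(P/Q) = (-80.513)(11/335.469).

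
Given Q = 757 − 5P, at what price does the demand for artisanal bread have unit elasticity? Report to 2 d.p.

75.70

For linear demand Q = a − bP, ε = −bP/(a − bP). |ε| = 1 when bP = a − bP, i.e. P = a/(2b).
P = 757/(2·5) = 757/10 = 75.7000.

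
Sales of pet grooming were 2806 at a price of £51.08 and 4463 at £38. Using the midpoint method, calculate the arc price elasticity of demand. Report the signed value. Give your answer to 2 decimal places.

ΔQ = 4463 − 2806 = 1657; ΔP = 38 − 51.08 = -13.08.
Midpoints: P̄ = 44.54, Q̄ = 3634.5.
ε = (ΔQ/ΔP)(P̄/Q̄) = (1657/-13.08)(44.54/3634.5).

-1.55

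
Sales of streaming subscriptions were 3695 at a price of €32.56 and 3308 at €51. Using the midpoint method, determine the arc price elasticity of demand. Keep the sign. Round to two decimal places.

ΔQ = 3308 − 3695 = -387; ΔP = 51 − 32.56 = 18.44.
Midpoints: P̄ = 41.78, Q̄ = 3501.5.
ε = (ΔQ/ΔP)(P̄/Q̄) = (-387/18.44)(41.78/3501.5).

-0.25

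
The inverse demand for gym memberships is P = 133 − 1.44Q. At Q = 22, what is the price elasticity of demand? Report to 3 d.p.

-3.198

At Q = 22, P = 133 − 1.44(22) = 101.32.
dP/dQ = −1.44, so dQ/dP = 1/(−1.44) = -0.694.
ε = (dQ/dP)(P/Q) = (-0.694)(101.32/22).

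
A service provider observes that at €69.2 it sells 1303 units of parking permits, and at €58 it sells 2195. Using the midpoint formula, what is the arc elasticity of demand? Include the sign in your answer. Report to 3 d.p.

ΔQ = 2195 − 1303 = 892; ΔP = 58 − 69.2 = -11.2.
Midpoints: P̄ = 63.60, Q̄ = 1749.0.
ε = (ΔQ/ΔP)(P̄/Q̄) = (892/-11.2)(63.60/1749.0).

-2.896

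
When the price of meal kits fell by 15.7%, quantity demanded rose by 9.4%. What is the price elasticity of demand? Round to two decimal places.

-0.60

ε = %ΔQ / %ΔP = (9.4)/(-15.7) = -0.599.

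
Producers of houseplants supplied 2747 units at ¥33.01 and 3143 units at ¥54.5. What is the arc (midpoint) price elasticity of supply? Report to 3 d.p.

0.274

ΔQ = 3143 − 2747 = 396; ΔP = 54.5 − 33.01 = 21.49.
Midpoints: P̄ = 43.75, Q̄ = 2945.0.
ε_s = (ΔQ/ΔP)(P̄/Q̄) = (396/21.49)(43.75/2945.0).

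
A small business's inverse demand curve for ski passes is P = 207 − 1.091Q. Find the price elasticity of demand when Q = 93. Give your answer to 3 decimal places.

-1.040

At Q = 93, P = 207 − 1.091(93) = 105.54.
dP/dQ = −1.091, so dQ/dP = 1/(−1.091) = -0.917.
ε = (dQ/dP)(P/Q) = (-0.917)(105.54/93).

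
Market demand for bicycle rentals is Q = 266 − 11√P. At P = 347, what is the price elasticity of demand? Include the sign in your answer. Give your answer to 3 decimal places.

-1.677

At P = 347, Q = 61.093.
dQ/dP = −11/(2√P) = -0.295.
ε = (dQ/dP)(P/Q) = (-0.295)(347/61.093).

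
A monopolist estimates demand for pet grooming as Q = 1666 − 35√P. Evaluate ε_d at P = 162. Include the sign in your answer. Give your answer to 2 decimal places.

At P = 162, Q = 1220.523.
dQ/dP = −35/(2√P) = -1.375.
ε = (dQ/dP)(P/Q) = (-1.375)(162/1220.523).

-0.18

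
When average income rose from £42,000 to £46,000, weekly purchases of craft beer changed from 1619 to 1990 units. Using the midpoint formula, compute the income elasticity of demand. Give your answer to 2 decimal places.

2.26

ΔQ = 371, ΔI = 4000. Midpoints: Ī = 44,000, Q̄ = 1804.5.
ε_I = (ΔQ/ΔI)(Ī/Q̄) = (371/4000)(44000/1804.5).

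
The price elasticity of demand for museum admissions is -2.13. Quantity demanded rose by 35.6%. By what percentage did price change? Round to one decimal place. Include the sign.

-16.7%

%ΔP ≈ %ΔQ / ε = (35.6%)/(-2.13) = -16.71%.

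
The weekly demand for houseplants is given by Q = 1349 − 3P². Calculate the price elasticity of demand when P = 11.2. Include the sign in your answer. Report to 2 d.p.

At P = 11.2, Q = 972.680.
dQ/dP = −6P = -67.200.
ε = (dQ/dP)(P/Q) = (-67.200)(11.2/972.680).

-0.77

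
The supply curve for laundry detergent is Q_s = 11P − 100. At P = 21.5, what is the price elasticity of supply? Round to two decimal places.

1.73

At P = 21.5, Q_s = 136.50.
dQ_s/dP = 11.
ε_s = (dQ_s/dP)(P/Q_s) = (11)(21.5/136.50).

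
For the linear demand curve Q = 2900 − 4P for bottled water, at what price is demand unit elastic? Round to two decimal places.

362.50

For linear demand Q = a − bP, ε = −bP/(a − bP). |ε| = 1 when bP = a − bP, i.e. P = a/(2b).
P = 2900/(2·4) = 2900/8 = 362.5000.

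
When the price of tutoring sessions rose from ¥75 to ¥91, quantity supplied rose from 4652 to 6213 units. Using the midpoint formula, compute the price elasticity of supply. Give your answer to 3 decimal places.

ΔQ = 6213 − 4652 = 1561; ΔP = 91 − 75 = 16.
Midpoints: P̄ = 83.00, Q̄ = 5432.5.
ε_s = (ΔQ/ΔP)(P̄/Q̄) = (1561/16)(83.00/5432.5).

1.491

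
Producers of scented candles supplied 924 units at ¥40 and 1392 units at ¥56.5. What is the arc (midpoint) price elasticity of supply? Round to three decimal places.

ΔQ = 1392 − 924 = 468; ΔP = 56.5 − 40 = 16.5.
Midpoints: P̄ = 48.25, Q̄ = 1158.0.
ε_s = (ΔQ/ΔP)(P̄/Q̄) = (468/16.5)(48.25/1158.0).

1.182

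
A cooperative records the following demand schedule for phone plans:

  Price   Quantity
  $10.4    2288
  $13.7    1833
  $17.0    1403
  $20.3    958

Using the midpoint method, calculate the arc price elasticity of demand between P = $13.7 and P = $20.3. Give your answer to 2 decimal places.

At P = 13.7, Q = 1833; at P = 20.3, Q = 958.
ΔQ = -875, ΔP = 6.6. Midpoints: P̄ = 17.00, Q̄ = 1395.5.
ε = (ΔQ/ΔP)(P̄/Q̄) = (-875/6.6)(17.00/1395.5).

-1.62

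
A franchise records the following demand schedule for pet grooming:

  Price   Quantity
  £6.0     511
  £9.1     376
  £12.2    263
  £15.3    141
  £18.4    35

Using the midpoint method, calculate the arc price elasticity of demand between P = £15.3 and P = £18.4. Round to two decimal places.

At P = 15.3, Q = 141; at P = 18.4, Q = 35.
ΔQ = -106, ΔP = 3.1. Midpoints: P̄ = 16.85, Q̄ = 88.0.
ε = (ΔQ/ΔP)(P̄/Q̄) = (-106/3.1)(16.85/88.0).

-6.55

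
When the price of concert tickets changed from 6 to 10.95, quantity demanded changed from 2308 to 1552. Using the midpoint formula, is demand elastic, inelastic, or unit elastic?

Arc ε ≈ -0.671.
|ε| = 0.67 < 1.

inelastic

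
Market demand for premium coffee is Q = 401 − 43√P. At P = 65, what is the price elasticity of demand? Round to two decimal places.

-3.19

At P = 65, Q = 54.323.
dQ/dP = −43/(2√P) = -2.667.
ε = (dQ/dP)(P/Q) = (-2.667)(65/54.323).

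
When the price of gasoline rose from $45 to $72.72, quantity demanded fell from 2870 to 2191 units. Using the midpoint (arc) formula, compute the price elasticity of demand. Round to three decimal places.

-0.570

ΔQ = 2191 − 2870 = -679; ΔP = 72.72 − 45 = 27.72.
Midpoints: P̄ = 58.86, Q̄ = 2530.5.
ε = (ΔQ/ΔP)(P̄/Q̄) = (-679/27.72)(58.86/2530.5).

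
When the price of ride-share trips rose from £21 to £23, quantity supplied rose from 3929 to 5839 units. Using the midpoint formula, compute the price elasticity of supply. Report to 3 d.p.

ΔQ = 5839 − 3929 = 1910; ΔP = 23 − 21 = 2.
Midpoints: P̄ = 22.00, Q̄ = 4884.0.
ε_s = (ΔQ/ΔP)(P̄/Q̄) = (1910/2)(22.00/4884.0).

4.302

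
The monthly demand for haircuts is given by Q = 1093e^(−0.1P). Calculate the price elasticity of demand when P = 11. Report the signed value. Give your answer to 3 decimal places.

At P = 11, Q = 363.828.
dQ/dP = −0.1·1093e^(−0.1P) = −0.1Q = -36.383.
ε = (dQ/dP)(P/Q) = (-36.383)(11/363.828).

-1.100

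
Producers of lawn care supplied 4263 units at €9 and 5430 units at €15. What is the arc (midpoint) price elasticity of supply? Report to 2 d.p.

ΔQ = 5430 − 4263 = 1167; ΔP = 15 − 9 = 6.
Midpoints: P̄ = 12.00, Q̄ = 4846.5.
ε_s = (ΔQ/ΔP)(P̄/Q̄) = (1167/6)(12.00/4846.5).

0.48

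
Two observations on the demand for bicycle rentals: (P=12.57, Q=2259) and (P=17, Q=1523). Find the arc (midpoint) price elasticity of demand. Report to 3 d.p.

ΔQ = 1523 − 2259 = -736; ΔP = 17 − 12.57 = 4.43.
Midpoints: P̄ = 14.79, Q̄ = 1891.0.
ε = (ΔQ/ΔP)(P̄/Q̄) = (-736/4.43)(14.79/1891.0).

-1.299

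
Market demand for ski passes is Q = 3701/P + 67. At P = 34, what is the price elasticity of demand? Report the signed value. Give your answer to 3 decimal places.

At P = 34, Q = 175.853.
dQ/dP = −3701/P² = -3.202.
ε = (dQ/dP)(P/Q) = (-3.202)(34/175.853).
|ε| < 1, so demand is inelastic at this price.

-0.619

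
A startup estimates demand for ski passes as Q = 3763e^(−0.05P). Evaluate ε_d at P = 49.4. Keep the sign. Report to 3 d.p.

-2.470

At P = 49.4, Q = 318.293.
dQ/dP = −0.05·3763e^(−0.05P) = −0.05Q = -15.915.
ε = (dQ/dP)(P/Q) = (-15.915)(49.4/318.293).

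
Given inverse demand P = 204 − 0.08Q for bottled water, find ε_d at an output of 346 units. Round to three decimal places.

-6.370

At Q = 346, P = 204 − 0.08(346) = 176.32.
dP/dQ = −0.08, so dQ/dP = 1/(−0.08) = -12.500.
ε = (dQ/dP)(P/Q) = (-12.500)(176.32/346).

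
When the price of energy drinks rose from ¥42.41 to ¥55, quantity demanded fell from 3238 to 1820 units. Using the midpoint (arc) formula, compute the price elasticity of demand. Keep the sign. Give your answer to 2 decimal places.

ΔQ = 1820 − 3238 = -1418; ΔP = 55 − 42.41 = 12.59.
Midpoints: P̄ = 48.70, Q̄ = 2529.0.
ε = (ΔQ/ΔP)(P̄/Q̄) = (-1418/12.59)(48.70/2529.0).

-2.17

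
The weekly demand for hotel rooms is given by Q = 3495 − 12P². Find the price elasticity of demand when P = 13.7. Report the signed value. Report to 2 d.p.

-3.62

At P = 13.7, Q = 1242.720.
dQ/dP = −24P = -328.800.
ε = (dQ/dP)(P/Q) = (-328.800)(13.7/1242.720).
|ε| > 1, so demand is elastic at this price.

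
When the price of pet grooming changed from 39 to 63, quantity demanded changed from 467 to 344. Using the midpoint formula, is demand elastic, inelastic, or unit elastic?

Arc ε ≈ -0.645.
|ε| = 0.64 < 1.

inelastic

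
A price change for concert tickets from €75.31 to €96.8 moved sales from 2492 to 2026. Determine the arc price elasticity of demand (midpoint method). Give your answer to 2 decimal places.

ΔQ = 2026 − 2492 = -466; ΔP = 96.8 − 75.31 = 21.49.
Midpoints: P̄ = 86.06, Q̄ = 2259.0.
ε = (ΔQ/ΔP)(P̄/Q̄) = (-466/21.49)(86.06/2259.0).

-0.83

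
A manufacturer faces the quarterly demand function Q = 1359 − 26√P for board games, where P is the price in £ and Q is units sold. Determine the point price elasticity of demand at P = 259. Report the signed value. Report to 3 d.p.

-0.222

At P = 259, Q = 940.570.
dQ/dP = −26/(2√P) = -0.808.
ε = (dQ/dP)(P/Q) = (-0.808)(259/940.570).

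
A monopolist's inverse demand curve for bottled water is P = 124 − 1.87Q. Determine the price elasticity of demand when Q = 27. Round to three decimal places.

At Q = 27, P = 124 − 1.87(27) = 73.51.
dP/dQ = −1.87, so dQ/dP = 1/(−1.87) = -0.535.
ε = (dQ/dP)(P/Q) = (-0.535)(73.51/27).

-1.456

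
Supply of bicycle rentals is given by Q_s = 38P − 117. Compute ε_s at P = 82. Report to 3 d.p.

At P = 82, Q_s = 2999.
dQ_s/dP = 38.
ε_s = (dQ_s/dP)(P/Q_s) = (38)(82/2999).

1.039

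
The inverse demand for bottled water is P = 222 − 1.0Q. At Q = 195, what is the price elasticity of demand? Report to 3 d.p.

-0.138

At Q = 195, P = 222 − 1.0(195) = 27.00.
dP/dQ = −1.0, so dQ/dP = 1/(−1.0) = -1.000.
ε = (dQ/dP)(P/Q) = (-1.000)(27.00/195).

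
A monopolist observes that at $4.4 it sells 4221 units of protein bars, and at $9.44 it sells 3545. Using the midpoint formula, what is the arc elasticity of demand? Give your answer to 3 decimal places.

ΔQ = 3545 − 4221 = -676; ΔP = 9.44 − 4.4 = 5.04.
Midpoints: P̄ = 6.92, Q̄ = 3883.0.
ε = (ΔQ/ΔP)(P̄/Q̄) = (-676/5.04)(6.92/3883.0).

-0.239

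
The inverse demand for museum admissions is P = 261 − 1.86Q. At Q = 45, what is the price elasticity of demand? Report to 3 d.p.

At Q = 45, P = 261 − 1.86(45) = 177.30.
dP/dQ = −1.86, so dQ/dP = 1/(−1.86) = -0.538.
ε = (dQ/dP)(P/Q) = (-0.538)(177.30/45).

-2.118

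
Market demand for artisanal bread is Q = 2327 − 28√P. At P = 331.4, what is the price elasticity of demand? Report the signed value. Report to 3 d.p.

-0.140

At P = 331.4, Q = 1817.277.
dQ/dP = −28/(2√P) = -0.769.
ε = (dQ/dP)(P/Q) = (-0.769)(331.4/1817.277).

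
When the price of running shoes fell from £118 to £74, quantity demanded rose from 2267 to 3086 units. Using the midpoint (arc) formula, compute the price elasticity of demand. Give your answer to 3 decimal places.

ΔQ = 3086 − 2267 = 819; ΔP = 74 − 118 = -44.
Midpoints: P̄ = 96.00, Q̄ = 2676.5.
ε = (ΔQ/ΔP)(P̄/Q̄) = (819/-44)(96.00/2676.5).

-0.668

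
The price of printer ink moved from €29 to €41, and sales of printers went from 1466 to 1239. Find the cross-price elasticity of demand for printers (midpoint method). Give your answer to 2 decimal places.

-0.49

ΔQ_x = 1239 − 1466 = -227; ΔP_y = 41 − 29 = 12.
Midpoints: P̄_y = 35.00, Q̄_x = 1352.5.
ε_xy = (ΔQ_x/ΔP_y)(P̄_y/Q̄_x) = (-227/12)(35.00/1352.5).
ε_xy < 0, so the goods are complements.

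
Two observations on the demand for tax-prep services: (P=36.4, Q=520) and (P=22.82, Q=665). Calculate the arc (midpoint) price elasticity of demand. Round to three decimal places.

-0.534

ΔQ = 665 − 520 = 145; ΔP = 22.82 − 36.4 = -13.58.
Midpoints: P̄ = 29.61, Q̄ = 592.5.
ε = (ΔQ/ΔP)(P̄/Q̄) = (145/-13.58)(29.61/592.5).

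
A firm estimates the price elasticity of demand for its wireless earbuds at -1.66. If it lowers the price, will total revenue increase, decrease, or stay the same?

increase

|ε| = 1.66 > 1, so demand is elastic. A price cut therefore raises total revenue.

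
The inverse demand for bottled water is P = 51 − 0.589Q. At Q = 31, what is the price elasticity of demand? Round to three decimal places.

-1.793

At Q = 31, P = 51 − 0.589(31) = 32.74.
dP/dQ = −0.589, so dQ/dP = 1/(−0.589) = -1.698.
ε = (dQ/dP)(P/Q) = (-1.698)(32.74/31).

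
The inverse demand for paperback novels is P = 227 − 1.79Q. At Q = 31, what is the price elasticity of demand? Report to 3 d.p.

At Q = 31, P = 227 − 1.79(31) = 171.51.
dP/dQ = −1.79, so dQ/dP = 1/(−1.79) = -0.559.
ε = (dQ/dP)(P/Q) = (-0.559)(171.51/31).

-3.091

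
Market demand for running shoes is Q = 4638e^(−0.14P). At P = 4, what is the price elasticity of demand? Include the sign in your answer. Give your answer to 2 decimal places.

At P = 4, Q = 2649.268.
dQ/dP = −0.14·4638e^(−0.14P) = −0.14Q = -370.897.
ε = (dQ/dP)(P/Q) = (-370.897)(4/2649.268).

-0.56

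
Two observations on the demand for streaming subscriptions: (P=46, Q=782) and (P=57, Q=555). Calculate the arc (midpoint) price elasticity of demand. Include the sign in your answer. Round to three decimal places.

ΔQ = 555 − 782 = -227; ΔP = 57 − 46 = 11.
Midpoints: P̄ = 51.50, Q̄ = 668.5.
ε = (ΔQ/ΔP)(P̄/Q̄) = (-227/11)(51.50/668.5).

-1.590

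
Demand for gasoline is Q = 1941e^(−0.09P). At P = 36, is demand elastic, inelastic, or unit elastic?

elastic

Q = 76.017, dQ/dP = -6.842.
ε = (dQ/dP)(P/Q) ≈ -3.240.
|ε| = 3.24 > 1.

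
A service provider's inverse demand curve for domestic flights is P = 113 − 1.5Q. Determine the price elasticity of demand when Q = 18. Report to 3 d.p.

At Q = 18, P = 113 − 1.5(18) = 86.00.
dP/dQ = −1.5, so dQ/dP = 1/(−1.5) = -0.667.
ε = (dQ/dP)(P/Q) = (-0.667)(86.00/18).

-3.185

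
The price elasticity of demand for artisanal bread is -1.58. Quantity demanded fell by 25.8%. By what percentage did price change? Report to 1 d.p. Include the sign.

%ΔP ≈ %ΔQ / ε = (-25.8%)/(-1.58) = 16.33%.

16.3%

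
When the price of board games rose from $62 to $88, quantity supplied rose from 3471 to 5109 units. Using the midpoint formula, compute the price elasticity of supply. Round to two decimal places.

1.10

ΔQ = 5109 − 3471 = 1638; ΔP = 88 − 62 = 26.
Midpoints: P̄ = 75.00, Q̄ = 4290.0.
ε_s = (ΔQ/ΔP)(P̄/Q̄) = (1638/26)(75.00/4290.0).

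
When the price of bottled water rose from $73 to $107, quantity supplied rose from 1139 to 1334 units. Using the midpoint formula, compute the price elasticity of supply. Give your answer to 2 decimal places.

0.42

ΔQ = 1334 − 1139 = 195; ΔP = 107 − 73 = 34.
Midpoints: P̄ = 90.00, Q̄ = 1236.5.
ε_s = (ΔQ/ΔP)(P̄/Q̄) = (195/34)(90.00/1236.5).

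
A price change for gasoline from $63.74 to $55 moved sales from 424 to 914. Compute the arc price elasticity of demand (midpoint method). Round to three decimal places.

ΔQ = 914 − 424 = 490; ΔP = 55 − 63.74 = -8.74.
Midpoints: P̄ = 59.37, Q̄ = 669.0.
ε = (ΔQ/ΔP)(P̄/Q̄) = (490/-8.74)(59.37/669.0).

-4.975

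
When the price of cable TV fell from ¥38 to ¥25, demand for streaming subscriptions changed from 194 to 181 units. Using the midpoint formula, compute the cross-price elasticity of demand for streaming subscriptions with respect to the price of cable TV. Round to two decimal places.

0.17

ΔQ_x = 181 − 194 = -13; ΔP_y = 25 − 38 = -13.
Midpoints: P̄_y = 31.50, Q̄_x = 187.5.
ε_xy = (ΔQ_x/ΔP_y)(P̄_y/Q̄_x) = (-13/-13)(31.50/187.5).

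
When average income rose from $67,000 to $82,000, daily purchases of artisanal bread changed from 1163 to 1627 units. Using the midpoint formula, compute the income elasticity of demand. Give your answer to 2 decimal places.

ΔQ = 464, ΔI = 15000. Midpoints: Ī = 74,500, Q̄ = 1395.0.
ε_I = (ΔQ/ΔI)(Ī/Q̄) = (464/15000)(74500/1395.0).

1.65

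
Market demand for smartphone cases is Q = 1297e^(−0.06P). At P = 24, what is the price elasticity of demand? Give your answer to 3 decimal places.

-1.440

At P = 24, Q = 307.295.
dQ/dP = −0.06·1297e^(−0.06P) = −0.06Q = -18.438.
ε = (dQ/dP)(P/Q) = (-18.438)(24/307.295).
|ε| > 1, so demand is elastic at this price.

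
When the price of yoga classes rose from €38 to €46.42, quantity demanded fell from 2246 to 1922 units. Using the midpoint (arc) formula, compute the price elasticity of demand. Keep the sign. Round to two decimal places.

-0.78

ΔQ = 1922 − 2246 = -324; ΔP = 46.42 − 38 = 8.42.
Midpoints: P̄ = 42.21, Q̄ = 2084.0.
ε = (ΔQ/ΔP)(P̄/Q̄) = (-324/8.42)(42.21/2084.0).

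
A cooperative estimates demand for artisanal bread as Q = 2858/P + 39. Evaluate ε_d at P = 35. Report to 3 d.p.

-0.677

At P = 35, Q = 120.657.
dQ/dP = −2858/P² = -2.333.
ε = (dQ/dP)(P/Q) = (-2.333)(35/120.657).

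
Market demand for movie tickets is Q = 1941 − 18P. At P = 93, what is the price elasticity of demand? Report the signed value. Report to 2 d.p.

-6.27

At P = 93, Q = 267.
dQ/dP = −18.
ε = (dQ/dP)(P/Q) = (-18)(93/267).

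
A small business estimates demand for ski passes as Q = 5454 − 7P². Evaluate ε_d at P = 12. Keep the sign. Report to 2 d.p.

-0.45

At P = 12, Q = 4446.
dQ/dP = −14P = -168.
ε = (dQ/dP)(P/Q) = (-168)(12/4446).
|ε| < 1, so demand is inelastic at this price.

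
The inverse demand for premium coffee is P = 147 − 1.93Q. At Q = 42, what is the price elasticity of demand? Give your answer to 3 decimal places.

-0.813

At Q = 42, P = 147 − 1.93(42) = 65.94.
dP/dQ = −1.93, so dQ/dP = 1/(−1.93) = -0.518.
ε = (dQ/dP)(P/Q) = (-0.518)(65.94/42).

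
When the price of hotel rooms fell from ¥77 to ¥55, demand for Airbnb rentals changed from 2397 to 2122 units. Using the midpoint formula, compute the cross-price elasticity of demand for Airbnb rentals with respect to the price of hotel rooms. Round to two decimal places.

0.37

ΔQ_x = 2122 − 2397 = -275; ΔP_y = 55 − 77 = -22.
Midpoints: P̄_y = 66.00, Q̄_x = 2259.5.
ε_xy = (ΔQ_x/ΔP_y)(P̄_y/Q̄_x) = (-275/-22)(66.00/2259.5).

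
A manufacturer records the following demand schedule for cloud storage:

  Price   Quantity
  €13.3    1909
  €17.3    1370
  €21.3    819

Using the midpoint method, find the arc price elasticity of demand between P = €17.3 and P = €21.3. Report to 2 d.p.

-2.43

At P = 17.3, Q = 1370; at P = 21.3, Q = 819.
ΔQ = -551, ΔP = 4.0. Midpoints: P̄ = 19.30, Q̄ = 1094.5.
ε = (ΔQ/ΔP)(P̄/Q̄) = (-551/4.0)(19.30/1094.5).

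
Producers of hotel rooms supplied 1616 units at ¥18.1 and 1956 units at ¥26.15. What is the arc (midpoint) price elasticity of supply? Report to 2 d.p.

0.52

ΔQ = 1956 − 1616 = 340; ΔP = 26.15 − 18.1 = 8.05.
Midpoints: P̄ = 22.12, Q̄ = 1786.0.
ε_s = (ΔQ/ΔP)(P̄/Q̄) = (340/8.05)(22.12/1786.0).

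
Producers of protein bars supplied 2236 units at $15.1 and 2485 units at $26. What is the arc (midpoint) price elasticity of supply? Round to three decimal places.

0.199

ΔQ = 2485 − 2236 = 249; ΔP = 26 − 15.1 = 10.9.
Midpoints: P̄ = 20.55, Q̄ = 2360.5.
ε_s = (ΔQ/ΔP)(P̄/Q̄) = (249/10.9)(20.55/2360.5).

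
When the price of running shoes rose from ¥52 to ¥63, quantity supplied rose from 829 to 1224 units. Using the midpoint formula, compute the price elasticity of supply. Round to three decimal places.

2.011

ΔQ = 1224 − 829 = 395; ΔP = 63 − 52 = 11.
Midpoints: P̄ = 57.50, Q̄ = 1026.5.
ε_s = (ΔQ/ΔP)(P̄/Q̄) = (395/11)(57.50/1026.5).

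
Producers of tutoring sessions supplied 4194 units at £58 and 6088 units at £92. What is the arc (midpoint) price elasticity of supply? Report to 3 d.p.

ΔQ = 6088 − 4194 = 1894; ΔP = 92 − 58 = 34.
Midpoints: P̄ = 75.00, Q̄ = 5141.0.
ε_s = (ΔQ/ΔP)(P̄/Q̄) = (1894/34)(75.00/5141.0).

0.813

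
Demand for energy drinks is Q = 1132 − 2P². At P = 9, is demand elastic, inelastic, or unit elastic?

Q = 970, dQ/dP = -36.
ε = (dQ/dP)(P/Q) ≈ -0.334.
|ε| = 0.33 < 1.

inelastic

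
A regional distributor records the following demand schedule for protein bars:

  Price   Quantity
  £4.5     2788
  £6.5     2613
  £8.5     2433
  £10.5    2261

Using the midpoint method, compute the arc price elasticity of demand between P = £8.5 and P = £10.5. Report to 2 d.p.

-0.35

At P = 8.5, Q = 2433; at P = 10.5, Q = 2261.
ΔQ = -172, ΔP = 2.0. Midpoints: P̄ = 9.50, Q̄ = 2347.0.
ε = (ΔQ/ΔP)(P̄/Q̄) = (-172/2.0)(9.50/2347.0).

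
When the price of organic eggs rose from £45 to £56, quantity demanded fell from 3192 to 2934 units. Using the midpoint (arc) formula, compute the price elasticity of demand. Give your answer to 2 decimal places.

ΔQ = 2934 − 3192 = -258; ΔP = 56 − 45 = 11.
Midpoints: P̄ = 50.50, Q̄ = 3063.0.
ε = (ΔQ/ΔP)(P̄/Q̄) = (-258/11)(50.50/3063.0).

-0.39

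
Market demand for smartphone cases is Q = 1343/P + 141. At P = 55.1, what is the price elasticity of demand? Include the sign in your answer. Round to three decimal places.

-0.147

At P = 55.1, Q = 165.374.
dQ/dP = −1343/P² = -0.442.
ε = (dQ/dP)(P/Q) = (-0.442)(55.1/165.374).
|ε| < 1, so demand is inelastic at this price.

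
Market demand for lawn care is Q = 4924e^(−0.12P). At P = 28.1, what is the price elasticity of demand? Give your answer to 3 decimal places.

At P = 28.1, Q = 168.996.
dQ/dP = −0.12·4924e^(−0.12P) = −0.12Q = -20.280.
ε = (dQ/dP)(P/Q) = (-20.280)(28.1/168.996).
|ε| > 1, so demand is elastic at this price.

-3.372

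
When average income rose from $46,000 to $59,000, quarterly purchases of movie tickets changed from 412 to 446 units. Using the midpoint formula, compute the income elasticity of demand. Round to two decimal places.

ΔQ = 34, ΔI = 13000. Midpoints: Ī = 52,500, Q̄ = 429.0.
ε_I = (ΔQ/ΔI)(Ī/Q̄) = (34/13000)(52500/429.0).

0.32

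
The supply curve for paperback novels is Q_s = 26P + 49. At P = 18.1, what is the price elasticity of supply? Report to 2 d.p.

At P = 18.1, Q_s = 519.60.
dQ_s/dP = 26.
ε_s = (dQ_s/dP)(P/Q_s) = (26)(18.1/519.60).

0.91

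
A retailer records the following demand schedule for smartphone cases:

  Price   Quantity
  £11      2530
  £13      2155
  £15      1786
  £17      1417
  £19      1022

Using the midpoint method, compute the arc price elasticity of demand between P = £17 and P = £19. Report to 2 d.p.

At P = 17, Q = 1417; at P = 19, Q = 1022.
ΔQ = -395, ΔP = 2. Midpoints: P̄ = 18.00, Q̄ = 1219.5.
ε = (ΔQ/ΔP)(P̄/Q̄) = (-395/2)(18.00/1219.5).

-2.92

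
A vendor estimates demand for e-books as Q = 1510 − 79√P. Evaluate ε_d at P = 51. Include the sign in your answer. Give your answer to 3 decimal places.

At P = 51, Q = 945.827.
dQ/dP = −79/(2√P) = -5.531.
ε = (dQ/dP)(P/Q) = (-5.531)(51/945.827).

-0.298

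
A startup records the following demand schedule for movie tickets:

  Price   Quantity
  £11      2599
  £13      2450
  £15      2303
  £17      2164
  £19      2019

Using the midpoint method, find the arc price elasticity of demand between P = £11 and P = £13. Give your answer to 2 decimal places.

At P = 11, Q = 2599; at P = 13, Q = 2450.
ΔQ = -149, ΔP = 2. Midpoints: P̄ = 12.00, Q̄ = 2524.5.
ε = (ΔQ/ΔP)(P̄/Q̄) = (-149/2)(12.00/2524.5).

-0.35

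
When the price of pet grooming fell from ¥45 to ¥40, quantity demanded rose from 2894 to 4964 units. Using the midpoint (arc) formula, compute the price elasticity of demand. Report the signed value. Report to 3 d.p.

-4.478

ΔQ = 4964 − 2894 = 2070; ΔP = 40 − 45 = -5.
Midpoints: P̄ = 42.50, Q̄ = 3929.0.
ε = (ΔQ/ΔP)(P̄/Q̄) = (2070/-5)(42.50/3929.0).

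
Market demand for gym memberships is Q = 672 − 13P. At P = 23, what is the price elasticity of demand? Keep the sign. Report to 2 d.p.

-0.80

At P = 23, Q = 373.
dQ/dP = −13.
ε = (dQ/dP)(P/Q) = (-13)(23/373).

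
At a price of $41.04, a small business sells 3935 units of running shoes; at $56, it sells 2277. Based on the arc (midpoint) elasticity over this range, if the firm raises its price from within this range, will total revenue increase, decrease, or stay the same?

decrease

Arc ε = (-1658/14.96)(48.52/3106.0) ≈ -1.731.
|ε| = 1.73 > 1, so demand is elastic. A price rise therefore reduces total revenue.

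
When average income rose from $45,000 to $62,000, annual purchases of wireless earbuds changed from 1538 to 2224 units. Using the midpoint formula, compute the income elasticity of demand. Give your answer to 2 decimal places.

1.15

ΔQ = 686, ΔI = 17000. Midpoints: Ī = 53,500, Q̄ = 1881.0.
ε_I = (ΔQ/ΔI)(Ī/Q̄) = (686/17000)(53500/1881.0).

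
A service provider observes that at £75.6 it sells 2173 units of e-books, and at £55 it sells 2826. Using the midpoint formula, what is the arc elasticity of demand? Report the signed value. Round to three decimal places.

-0.828

ΔQ = 2826 − 2173 = 653; ΔP = 55 − 75.6 = -20.6.
Midpoints: P̄ = 65.30, Q̄ = 2499.5.
ε = (ΔQ/ΔP)(P̄/Q̄) = (653/-20.6)(65.30/2499.5).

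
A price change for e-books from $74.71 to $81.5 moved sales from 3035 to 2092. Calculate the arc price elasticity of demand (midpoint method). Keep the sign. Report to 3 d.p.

ΔQ = 2092 − 3035 = -943; ΔP = 81.5 − 74.71 = 6.79.
Midpoints: P̄ = 78.10, Q̄ = 2563.5.
ε = (ΔQ/ΔP)(P̄/Q̄) = (-943/6.79)(78.10/2563.5).

-4.231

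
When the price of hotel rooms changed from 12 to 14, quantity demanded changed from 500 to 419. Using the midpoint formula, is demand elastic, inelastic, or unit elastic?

Arc ε ≈ -1.146.
|ε| = 1.15 > 1.

elastic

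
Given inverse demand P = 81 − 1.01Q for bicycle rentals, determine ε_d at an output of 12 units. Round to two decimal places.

At Q = 12, P = 81 − 1.01(12) = 68.88.
dP/dQ = −1.01, so dQ/dP = 1/(−1.01) = -0.990.
ε = (dQ/dP)(P/Q) = (-0.990)(68.88/12).

-5.68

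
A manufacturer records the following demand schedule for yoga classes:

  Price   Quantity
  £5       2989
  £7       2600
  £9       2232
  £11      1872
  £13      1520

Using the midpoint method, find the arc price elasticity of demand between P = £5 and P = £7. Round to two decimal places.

At P = 5, Q = 2989; at P = 7, Q = 2600.
ΔQ = -389, ΔP = 2. Midpoints: P̄ = 6.00, Q̄ = 2794.5.
ε = (ΔQ/ΔP)(P̄/Q̄) = (-389/2)(6.00/2794.5).

-0.42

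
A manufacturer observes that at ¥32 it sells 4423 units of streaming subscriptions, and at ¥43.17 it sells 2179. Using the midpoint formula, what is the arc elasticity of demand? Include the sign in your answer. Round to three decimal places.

ΔQ = 2179 − 4423 = -2244; ΔP = 43.17 − 32 = 11.17.
Midpoints: P̄ = 37.59, Q̄ = 3301.0.
ε = (ΔQ/ΔP)(P̄/Q̄) = (-2244/11.17)(37.59/3301.0).

-2.287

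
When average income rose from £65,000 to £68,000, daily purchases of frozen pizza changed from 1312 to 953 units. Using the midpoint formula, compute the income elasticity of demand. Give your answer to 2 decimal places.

ΔQ = -359, ΔI = 3000. Midpoints: Ī = 66,500, Q̄ = 1132.5.
ε_I = (ΔQ/ΔI)(Ī/Q̄) = (-359/3000)(66500/1132.5).
ε_I < 0, so the good is inferior.

-7.03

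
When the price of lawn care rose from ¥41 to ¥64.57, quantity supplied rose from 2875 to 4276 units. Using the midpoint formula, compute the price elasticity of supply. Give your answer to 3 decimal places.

0.878

ΔQ = 4276 − 2875 = 1401; ΔP = 64.57 − 41 = 23.57.
Midpoints: P̄ = 52.78, Q̄ = 3575.5.
ε_s = (ΔQ/ΔP)(P̄/Q̄) = (1401/23.57)(52.78/3575.5).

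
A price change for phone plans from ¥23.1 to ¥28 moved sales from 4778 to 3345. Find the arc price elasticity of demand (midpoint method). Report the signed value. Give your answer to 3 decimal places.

ΔQ = 3345 − 4778 = -1433; ΔP = 28 − 23.1 = 4.9.
Midpoints: P̄ = 25.55, Q̄ = 4061.5.
ε = (ΔQ/ΔP)(P̄/Q̄) = (-1433/4.9)(25.55/4061.5).

-1.840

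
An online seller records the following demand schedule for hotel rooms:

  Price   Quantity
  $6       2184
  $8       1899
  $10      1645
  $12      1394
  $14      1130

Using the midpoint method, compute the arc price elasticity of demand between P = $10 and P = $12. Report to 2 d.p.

At P = 10, Q = 1645; at P = 12, Q = 1394.
ΔQ = -251, ΔP = 2. Midpoints: P̄ = 11.00, Q̄ = 1519.5.
ε = (ΔQ/ΔP)(P̄/Q̄) = (-251/2)(11.00/1519.5).

-0.91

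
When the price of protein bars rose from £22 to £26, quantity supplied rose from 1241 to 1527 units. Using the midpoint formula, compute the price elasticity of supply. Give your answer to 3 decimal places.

ΔQ = 1527 − 1241 = 286; ΔP = 26 − 22 = 4.
Midpoints: P̄ = 24.00, Q̄ = 1384.0.
ε_s = (ΔQ/ΔP)(P̄/Q̄) = (286/4)(24.00/1384.0).

1.240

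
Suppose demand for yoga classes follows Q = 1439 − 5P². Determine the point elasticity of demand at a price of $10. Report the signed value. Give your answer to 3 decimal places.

-1.065

At P = 10, Q = 939.
dQ/dP = −10P = -100.
ε = (dQ/dP)(P/Q) = (-100)(10/939).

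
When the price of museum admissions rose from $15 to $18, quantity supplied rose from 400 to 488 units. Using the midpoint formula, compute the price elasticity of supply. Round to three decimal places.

1.090

ΔQ = 488 − 400 = 88; ΔP = 18 − 15 = 3.
Midpoints: P̄ = 16.50, Q̄ = 444.0.
ε_s = (ΔQ/ΔP)(P̄/Q̄) = (88/3)(16.50/444.0).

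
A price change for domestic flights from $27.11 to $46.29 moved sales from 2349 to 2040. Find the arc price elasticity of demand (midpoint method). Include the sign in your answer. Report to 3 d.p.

ΔQ = 2040 − 2349 = -309; ΔP = 46.29 − 27.11 = 19.18.
Midpoints: P̄ = 36.70, Q̄ = 2194.5.
ε = (ΔQ/ΔP)(P̄/Q̄) = (-309/19.18)(36.70/2194.5).

-0.269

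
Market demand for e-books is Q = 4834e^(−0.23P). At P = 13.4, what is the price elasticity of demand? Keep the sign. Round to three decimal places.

At P = 13.4, Q = 221.723.
dQ/dP = −0.23·4834e^(−0.23P) = −0.23Q = -50.996.
ε = (dQ/dP)(P/Q) = (-50.996)(13.4/221.723).
|ε| > 1, so demand is elastic at this price.

-3.082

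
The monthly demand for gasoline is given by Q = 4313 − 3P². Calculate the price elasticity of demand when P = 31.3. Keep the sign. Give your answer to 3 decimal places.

-4.278

At P = 31.3, Q = 1373.930.
dQ/dP = −6P = -187.800.
ε = (dQ/dP)(P/Q) = (-187.800)(31.3/1373.930).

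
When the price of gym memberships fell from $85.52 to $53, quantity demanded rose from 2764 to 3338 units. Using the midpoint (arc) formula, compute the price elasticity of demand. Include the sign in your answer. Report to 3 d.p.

-0.401

ΔQ = 3338 − 2764 = 574; ΔP = 53 − 85.52 = -32.52.
Midpoints: P̄ = 69.26, Q̄ = 3051.0.
ε = (ΔQ/ΔP)(P̄/Q̄) = (574/-32.52)(69.26/3051.0).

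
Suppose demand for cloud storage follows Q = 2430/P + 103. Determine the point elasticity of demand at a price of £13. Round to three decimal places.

At P = 13, Q = 289.923.
dQ/dP = −2430/P² = -14.379.
ε = (dQ/dP)(P/Q) = (-14.379)(13/289.923).

-0.645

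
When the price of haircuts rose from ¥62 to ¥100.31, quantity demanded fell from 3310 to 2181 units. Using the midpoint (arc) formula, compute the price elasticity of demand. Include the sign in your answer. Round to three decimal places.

-0.871

ΔQ = 2181 − 3310 = -1129; ΔP = 100.31 − 62 = 38.31.
Midpoints: P̄ = 81.16, Q̄ = 2745.5.
ε = (ΔQ/ΔP)(P̄/Q̄) = (-1129/38.31)(81.16/2745.5).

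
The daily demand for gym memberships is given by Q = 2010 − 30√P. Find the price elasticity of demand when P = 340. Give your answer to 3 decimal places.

At P = 340, Q = 1456.827.
dQ/dP = −30/(2√P) = -0.813.
ε = (dQ/dP)(P/Q) = (-0.813)(340/1456.827).
|ε| < 1, so demand is inelastic at this price.

-0.190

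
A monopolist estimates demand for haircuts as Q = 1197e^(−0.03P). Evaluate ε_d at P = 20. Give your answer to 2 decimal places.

-0.60

At P = 20, Q = 656.928.
dQ/dP = −0.03·1197e^(−0.03P) = −0.03Q = -19.708.
ε = (dQ/dP)(P/Q) = (-19.708)(20/656.928).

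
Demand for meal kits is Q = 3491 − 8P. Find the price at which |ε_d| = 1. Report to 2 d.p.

218.19

For linear demand Q = a − bP, ε = −bP/(a − bP). |ε| = 1 when bP = a − bP, i.e. P = a/(2b).
P = 3491/(2·8) = 3491/16 = 218.1875.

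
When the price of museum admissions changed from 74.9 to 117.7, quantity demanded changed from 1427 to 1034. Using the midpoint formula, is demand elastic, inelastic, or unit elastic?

inelastic

Arc ε ≈ -0.719.
|ε| = 0.72 < 1.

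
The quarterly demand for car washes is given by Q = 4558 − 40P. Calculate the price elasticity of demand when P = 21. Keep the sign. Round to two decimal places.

-0.23

At P = 21, Q = 3718.
dQ/dP = −40.
ε = (dQ/dP)(P/Q) = (-40)(21/3718).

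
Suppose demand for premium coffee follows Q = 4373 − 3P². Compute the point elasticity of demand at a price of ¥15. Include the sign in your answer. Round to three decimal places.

-0.365

At P = 15, Q = 3698.
dQ/dP = −6P = -90.
ε = (dQ/dP)(P/Q) = (-90)(15/3698).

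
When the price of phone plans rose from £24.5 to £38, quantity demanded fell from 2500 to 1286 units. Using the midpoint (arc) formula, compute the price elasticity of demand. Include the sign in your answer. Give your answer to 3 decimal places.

-1.485

ΔQ = 1286 − 2500 = -1214; ΔP = 38 − 24.5 = 13.5.
Midpoints: P̄ = 31.25, Q̄ = 1893.0.
ε = (ΔQ/ΔP)(P̄/Q̄) = (-1214/13.5)(31.25/1893.0).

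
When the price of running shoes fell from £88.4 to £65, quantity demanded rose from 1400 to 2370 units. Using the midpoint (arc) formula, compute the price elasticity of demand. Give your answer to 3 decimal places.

-1.687

ΔQ = 2370 − 1400 = 970; ΔP = 65 − 88.4 = -23.4.
Midpoints: P̄ = 76.70, Q̄ = 1885.0.
ε = (ΔQ/ΔP)(P̄/Q̄) = (970/-23.4)(76.70/1885.0).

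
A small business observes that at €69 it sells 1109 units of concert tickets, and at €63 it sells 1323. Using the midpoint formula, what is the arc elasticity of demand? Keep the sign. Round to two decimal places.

ΔQ = 1323 − 1109 = 214; ΔP = 63 − 69 = -6.
Midpoints: P̄ = 66.00, Q̄ = 1216.0.
ε = (ΔQ/ΔP)(P̄/Q̄) = (214/-6)(66.00/1216.0).

-1.94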